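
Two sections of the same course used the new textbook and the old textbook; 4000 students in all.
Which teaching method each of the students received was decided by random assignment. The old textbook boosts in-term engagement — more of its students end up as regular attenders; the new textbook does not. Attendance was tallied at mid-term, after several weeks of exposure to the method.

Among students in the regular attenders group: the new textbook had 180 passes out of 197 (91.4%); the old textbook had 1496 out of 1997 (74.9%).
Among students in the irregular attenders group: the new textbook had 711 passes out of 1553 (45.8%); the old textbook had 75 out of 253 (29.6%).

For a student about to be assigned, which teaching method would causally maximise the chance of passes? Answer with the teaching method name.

Mid-term attendance here is a post-treatment variable shaped by the teaching method; conditioning on it would introduce bias rather than remove it. The overall comparison is the causal one.
Pooled: the new textbook 50.9% vs the old textbook 69.8%; the old textbook is higher overall.

the old textbook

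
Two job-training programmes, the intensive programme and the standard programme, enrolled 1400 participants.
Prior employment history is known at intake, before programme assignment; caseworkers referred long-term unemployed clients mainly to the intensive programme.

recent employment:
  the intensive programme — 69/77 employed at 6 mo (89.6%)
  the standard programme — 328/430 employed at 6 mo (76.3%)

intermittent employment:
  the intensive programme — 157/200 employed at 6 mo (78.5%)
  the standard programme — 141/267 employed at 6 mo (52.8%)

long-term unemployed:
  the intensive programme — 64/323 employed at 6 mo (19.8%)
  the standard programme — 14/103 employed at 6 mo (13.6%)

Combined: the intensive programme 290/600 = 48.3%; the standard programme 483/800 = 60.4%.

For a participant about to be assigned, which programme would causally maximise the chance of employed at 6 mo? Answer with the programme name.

Within every prior employment history level the intensive programme has the higher rate, yet pooled the standard programme does — Simpson's reversal.
Since prior employment history is a pre-existing factor (not a product of the programme) and it affects the outcome on its own, it is a confounder. The stratified rates, not the pooled rate, identify the causal effect.
Within each level — recent employment: 89.6% vs 76.3%; intermittent employment: 78.5% vs 52.8%; long-term unemployed: 19.8% vs 13.6% — the intensive programme is higher every time.

the intensive programme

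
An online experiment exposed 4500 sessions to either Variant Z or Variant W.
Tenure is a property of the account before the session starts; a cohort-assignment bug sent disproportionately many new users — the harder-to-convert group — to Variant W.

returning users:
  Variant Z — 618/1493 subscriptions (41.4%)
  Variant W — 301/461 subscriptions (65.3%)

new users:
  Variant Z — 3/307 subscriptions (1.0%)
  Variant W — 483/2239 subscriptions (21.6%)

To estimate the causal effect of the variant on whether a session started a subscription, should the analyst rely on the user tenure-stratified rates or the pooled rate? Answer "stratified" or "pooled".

Within every user tenure level Variant W has the higher rate, yet pooled Variant Z does — Simpson's reversal.
Since user tenure is a pre-existing factor (not a product of the variant) and it affects the outcome on its own, it is a confounder. The stratified rates, not the pooled rate, identify the causal effect.
Within each level — returning users: 41.4% vs 65.3%; new users: 1.0% vs 21.6% — Variant W is higher every time.

stratified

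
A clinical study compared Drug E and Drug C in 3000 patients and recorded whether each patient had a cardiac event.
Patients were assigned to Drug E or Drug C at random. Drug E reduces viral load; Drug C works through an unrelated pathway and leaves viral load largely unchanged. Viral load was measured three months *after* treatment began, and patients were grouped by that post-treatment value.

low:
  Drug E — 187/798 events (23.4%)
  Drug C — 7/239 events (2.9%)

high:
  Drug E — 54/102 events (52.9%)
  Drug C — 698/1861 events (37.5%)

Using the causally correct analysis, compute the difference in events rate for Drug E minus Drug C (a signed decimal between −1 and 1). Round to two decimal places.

Drug C is lower inside every viral load stratum but Drug E is lower in aggregate. Whether to stratify depends on how viral load relates to the drug.
Viral load is downstream of the drug. One should not condition on a consequence of treatment, so the overall rates are the right comparison.
The causal difference is the pooled difference: 0.268 − 0.336 = -0.068.

-0.07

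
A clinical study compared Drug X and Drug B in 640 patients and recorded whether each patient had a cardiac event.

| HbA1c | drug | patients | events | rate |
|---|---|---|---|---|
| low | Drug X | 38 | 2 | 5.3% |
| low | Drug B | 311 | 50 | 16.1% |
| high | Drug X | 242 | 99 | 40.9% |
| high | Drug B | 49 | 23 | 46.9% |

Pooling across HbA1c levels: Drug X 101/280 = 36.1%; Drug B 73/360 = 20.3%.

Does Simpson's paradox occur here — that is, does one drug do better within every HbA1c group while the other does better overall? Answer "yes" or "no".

Within each HbA1c level (low 5.3% vs 16.1%; high 40.9% vs 46.9%), Drug X has the lower rate every time. Pooled: 36.1% vs 20.3% — Drug B has the lower rate overall. The two comparisons disagree.

yes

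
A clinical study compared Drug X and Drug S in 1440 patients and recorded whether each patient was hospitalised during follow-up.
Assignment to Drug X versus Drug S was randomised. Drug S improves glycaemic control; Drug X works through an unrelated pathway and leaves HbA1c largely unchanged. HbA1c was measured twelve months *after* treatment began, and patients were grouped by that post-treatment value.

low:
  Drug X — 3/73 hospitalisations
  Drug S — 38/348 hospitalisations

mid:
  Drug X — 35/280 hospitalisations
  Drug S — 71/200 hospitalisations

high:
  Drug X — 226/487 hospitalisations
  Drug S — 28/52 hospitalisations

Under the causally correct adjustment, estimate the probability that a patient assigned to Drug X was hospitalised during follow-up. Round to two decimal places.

The HbA1c-specific comparison favours Drug X throughout, but the pooled figures favour Drug S. The question is whether to condition on HbA1c.
The distribution of HbA1c is itself part of what the drug does — it is an intermediate outcome. Holding it fixed would remove that part of the effect; the total effect is the pooled difference.
So P(outcome | do(Drug X)) is just the pooled rate for Drug X: 264/840 = 0.314.

0.31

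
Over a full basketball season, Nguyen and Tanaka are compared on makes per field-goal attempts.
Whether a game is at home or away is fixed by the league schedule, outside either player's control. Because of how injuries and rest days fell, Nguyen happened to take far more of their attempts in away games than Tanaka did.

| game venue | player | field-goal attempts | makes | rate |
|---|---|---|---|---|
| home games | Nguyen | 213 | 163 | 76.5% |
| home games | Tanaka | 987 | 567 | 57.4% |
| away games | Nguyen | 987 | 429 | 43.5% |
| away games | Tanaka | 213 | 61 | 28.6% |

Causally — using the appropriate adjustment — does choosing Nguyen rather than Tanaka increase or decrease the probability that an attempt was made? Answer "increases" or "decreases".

increases

Game venue is set before the player has any effect — it is not caused by the player — and it independently drives the outcome. That makes it a confounder, so the causal comparison is within game venue levels.
Within each level — home games: 76.5% vs 57.4%; away games: 43.5% vs 28.6% — Nguyen is higher every time.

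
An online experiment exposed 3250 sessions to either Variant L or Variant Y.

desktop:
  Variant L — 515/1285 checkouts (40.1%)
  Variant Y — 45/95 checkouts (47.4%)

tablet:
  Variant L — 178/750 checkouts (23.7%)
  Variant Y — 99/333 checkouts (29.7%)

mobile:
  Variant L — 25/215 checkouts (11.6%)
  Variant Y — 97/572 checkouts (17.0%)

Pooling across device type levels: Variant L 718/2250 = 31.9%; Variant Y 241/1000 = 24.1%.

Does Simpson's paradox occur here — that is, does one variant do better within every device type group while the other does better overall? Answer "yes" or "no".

Within each device type level (desktop 40.1% vs 47.4%; tablet 23.7% vs 29.7%; mobile 11.6% vs 17.0%), Variant Y has the higher rate every time. Pooled: 31.9% vs 24.1% — Variant L has the higher rate overall. The two comparisons disagree.

yes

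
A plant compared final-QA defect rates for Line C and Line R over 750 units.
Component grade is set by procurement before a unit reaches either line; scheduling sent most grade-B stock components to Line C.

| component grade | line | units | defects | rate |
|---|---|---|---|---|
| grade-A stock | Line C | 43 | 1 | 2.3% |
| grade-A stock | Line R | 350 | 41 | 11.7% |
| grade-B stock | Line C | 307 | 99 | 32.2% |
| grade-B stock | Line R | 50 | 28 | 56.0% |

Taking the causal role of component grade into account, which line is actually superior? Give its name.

Line C

The component grade-specific comparison favours Line C throughout, but the pooled figures favour Line R. The question is whether to condition on component grade.
Component grade differs across lines for reasons unrelated to any effect of the line itself, and it separately predicts the outcome — a classic confounder. We must compare within component grade levels.
Within each level — grade-A stock: 2.3% vs 11.7%; grade-B stock: 32.2% vs 56.0% — Line C is lower every time.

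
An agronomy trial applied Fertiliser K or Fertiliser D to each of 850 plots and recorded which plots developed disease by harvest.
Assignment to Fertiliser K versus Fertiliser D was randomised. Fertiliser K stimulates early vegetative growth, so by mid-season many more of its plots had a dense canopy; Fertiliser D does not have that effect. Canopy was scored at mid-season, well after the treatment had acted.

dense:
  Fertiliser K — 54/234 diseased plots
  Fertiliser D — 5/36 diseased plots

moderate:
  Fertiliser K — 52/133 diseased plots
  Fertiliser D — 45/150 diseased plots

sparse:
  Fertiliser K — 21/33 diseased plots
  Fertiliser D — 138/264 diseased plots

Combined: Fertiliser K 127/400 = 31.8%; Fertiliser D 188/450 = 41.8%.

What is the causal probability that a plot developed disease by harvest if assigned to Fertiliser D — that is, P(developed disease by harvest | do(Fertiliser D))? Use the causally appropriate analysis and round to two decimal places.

0.42

The distribution of mid-season canopy is itself part of what the fertiliser does — it is an intermediate outcome. Holding it fixed would remove that part of the effect; the total effect is the pooled difference.
So P(outcome | do(Fertiliser D)) is just the pooled rate for Fertiliser D: 188/450 = 0.418.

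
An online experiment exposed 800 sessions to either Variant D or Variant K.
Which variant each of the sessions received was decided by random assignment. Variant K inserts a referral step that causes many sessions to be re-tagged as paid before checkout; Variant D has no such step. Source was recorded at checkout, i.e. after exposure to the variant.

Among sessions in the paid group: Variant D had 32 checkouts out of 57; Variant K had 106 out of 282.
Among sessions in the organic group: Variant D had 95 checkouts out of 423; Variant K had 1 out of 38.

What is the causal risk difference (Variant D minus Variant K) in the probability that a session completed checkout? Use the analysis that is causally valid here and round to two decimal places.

-0.07

The stratified and pooled comparisons disagree (Variant D wins within each traffic source; Variant K wins overall), so the answer turns on the causal role of traffic source.
The distribution of traffic source is itself part of what the variant does — it is an intermediate outcome. Holding it fixed would remove that part of the effect; the total effect is the pooled difference.
The causal difference is the pooled difference: 0.265 − 0.334 = -0.070.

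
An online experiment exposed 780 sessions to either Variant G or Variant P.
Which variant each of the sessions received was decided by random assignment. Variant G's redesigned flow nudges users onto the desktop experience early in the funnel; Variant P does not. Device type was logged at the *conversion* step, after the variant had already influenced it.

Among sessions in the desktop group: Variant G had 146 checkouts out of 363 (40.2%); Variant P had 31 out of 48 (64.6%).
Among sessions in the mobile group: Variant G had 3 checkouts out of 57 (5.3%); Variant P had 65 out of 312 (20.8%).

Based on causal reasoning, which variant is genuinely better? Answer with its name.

Within every device type level Variant P has the higher rate, yet pooled Variant G does — Simpson's reversal.
Device type here is a post-treatment variable shaped by the variant; conditioning on it would introduce bias rather than remove it. The overall comparison is the causal one.
Pooled: Variant G 35.5% vs Variant P 26.7%; Variant G is higher overall.

Variant G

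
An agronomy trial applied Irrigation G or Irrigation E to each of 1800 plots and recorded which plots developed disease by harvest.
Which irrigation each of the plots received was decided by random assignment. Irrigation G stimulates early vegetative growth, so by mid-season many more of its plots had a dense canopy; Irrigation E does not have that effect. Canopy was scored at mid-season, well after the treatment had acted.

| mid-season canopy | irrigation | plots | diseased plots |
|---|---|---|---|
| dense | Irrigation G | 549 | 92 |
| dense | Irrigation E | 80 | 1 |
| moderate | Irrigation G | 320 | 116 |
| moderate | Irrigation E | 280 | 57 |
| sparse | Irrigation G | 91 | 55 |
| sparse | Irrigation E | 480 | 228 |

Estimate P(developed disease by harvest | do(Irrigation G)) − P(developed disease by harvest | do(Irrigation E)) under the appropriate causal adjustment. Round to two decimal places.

Within every mid-season canopy level Irrigation E has the lower rate, yet pooled Irrigation G does — Simpson's reversal.
Stratifying would compare irrigations among plots the irrigations themselves sorted into mid-season canopy groups — a form of selection on an intermediate. The unconditioned pooled rates give the total causal effect.
The causal difference is the pooled difference: 0.274 − 0.340 = -0.067.

-0.07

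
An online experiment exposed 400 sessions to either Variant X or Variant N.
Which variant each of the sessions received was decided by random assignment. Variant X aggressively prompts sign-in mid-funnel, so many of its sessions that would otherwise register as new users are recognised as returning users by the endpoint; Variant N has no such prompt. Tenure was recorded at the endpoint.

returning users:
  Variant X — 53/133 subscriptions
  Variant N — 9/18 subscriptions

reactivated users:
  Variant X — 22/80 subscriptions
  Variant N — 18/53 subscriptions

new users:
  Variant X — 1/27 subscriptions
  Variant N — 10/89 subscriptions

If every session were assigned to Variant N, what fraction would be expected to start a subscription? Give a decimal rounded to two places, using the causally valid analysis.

The user tenure-specific comparison favours Variant N throughout, but the pooled figures favour Variant X. The question is whether to condition on user tenure.
Because the variant influences user tenure, user tenure is a post-treatment mediator, not a confounder. Stratifying on it would bias the estimate; the causal effect is the crude pooled difference.
So P(outcome | do(Variant N)) is just the pooled rate for Variant N: 37/160 = 0.231.

0.23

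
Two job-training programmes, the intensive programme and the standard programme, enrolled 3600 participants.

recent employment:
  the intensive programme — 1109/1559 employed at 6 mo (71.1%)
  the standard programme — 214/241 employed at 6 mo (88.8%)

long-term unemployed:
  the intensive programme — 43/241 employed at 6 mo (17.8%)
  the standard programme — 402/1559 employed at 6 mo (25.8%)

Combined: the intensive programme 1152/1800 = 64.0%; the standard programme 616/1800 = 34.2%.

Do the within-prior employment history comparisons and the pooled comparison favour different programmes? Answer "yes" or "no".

yes

Within each prior employment history level (recent employment 71.1% vs 88.8%; long-term unemployed 17.8% vs 25.8%), the standard programme has the higher rate every time. Pooled: 64.0% vs 34.2% — the intensive programme has the higher rate overall. The two comparisons disagree.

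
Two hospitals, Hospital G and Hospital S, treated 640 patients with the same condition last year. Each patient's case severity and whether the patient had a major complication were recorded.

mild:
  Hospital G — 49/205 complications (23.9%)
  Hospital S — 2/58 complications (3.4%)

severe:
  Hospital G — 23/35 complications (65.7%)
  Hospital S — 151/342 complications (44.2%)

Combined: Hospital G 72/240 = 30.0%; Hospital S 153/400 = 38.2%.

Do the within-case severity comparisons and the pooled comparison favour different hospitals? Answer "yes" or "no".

Within each case severity level (mild 23.9% vs 3.4%; severe 65.7% vs 44.2%), Hospital S has the lower rate every time. Pooled: 30.0% vs 38.2% — Hospital G has the lower rate overall. The two comparisons disagree.

yes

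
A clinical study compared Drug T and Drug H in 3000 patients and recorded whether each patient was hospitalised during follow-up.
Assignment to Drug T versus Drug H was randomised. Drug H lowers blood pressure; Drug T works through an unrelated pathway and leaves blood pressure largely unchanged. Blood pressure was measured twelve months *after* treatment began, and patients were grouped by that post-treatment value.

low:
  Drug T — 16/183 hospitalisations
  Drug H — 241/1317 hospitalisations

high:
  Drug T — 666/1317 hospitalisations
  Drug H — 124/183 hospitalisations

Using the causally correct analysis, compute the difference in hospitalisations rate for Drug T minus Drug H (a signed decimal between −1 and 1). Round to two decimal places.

Stratifying would compare drugs among patients the drugs themselves sorted into blood pressure groups — a form of selection on an intermediate. The unconditioned pooled rates give the total causal effect.
The causal difference is the pooled difference: 0.455 − 0.243 = +0.211.

+0.21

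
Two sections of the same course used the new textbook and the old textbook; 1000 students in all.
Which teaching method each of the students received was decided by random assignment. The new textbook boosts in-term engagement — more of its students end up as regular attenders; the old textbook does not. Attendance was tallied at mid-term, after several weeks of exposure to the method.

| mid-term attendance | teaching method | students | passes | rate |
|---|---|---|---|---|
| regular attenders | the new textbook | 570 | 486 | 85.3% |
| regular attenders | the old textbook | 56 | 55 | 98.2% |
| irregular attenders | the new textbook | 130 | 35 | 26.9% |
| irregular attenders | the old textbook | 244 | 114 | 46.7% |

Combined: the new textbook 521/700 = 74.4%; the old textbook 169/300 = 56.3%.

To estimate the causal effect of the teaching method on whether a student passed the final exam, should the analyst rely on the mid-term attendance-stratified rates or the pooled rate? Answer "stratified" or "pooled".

the old textbook is higher inside every mid-term attendance stratum but the new textbook is higher in aggregate. Whether to stratify depends on how mid-term attendance relates to the teaching method.
Because the teaching method influences mid-term attendance, mid-term attendance is a post-treatment mediator, not a confounder. Stratifying on it would bias the estimate; the causal effect is the crude pooled difference.
Pooled: the new textbook 74.4% vs the old textbook 56.3%; the new textbook is higher overall.

pooled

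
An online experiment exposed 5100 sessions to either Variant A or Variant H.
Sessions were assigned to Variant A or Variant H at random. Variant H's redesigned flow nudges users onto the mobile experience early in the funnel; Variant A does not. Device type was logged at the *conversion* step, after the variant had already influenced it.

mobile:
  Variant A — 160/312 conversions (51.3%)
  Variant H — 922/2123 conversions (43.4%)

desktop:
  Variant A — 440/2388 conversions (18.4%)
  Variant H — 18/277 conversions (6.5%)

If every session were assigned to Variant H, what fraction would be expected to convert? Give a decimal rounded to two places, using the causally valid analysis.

Stratifying would compare variants among sessions the variants themselves sorted into device type groups — a form of selection on an intermediate. The unconditioned pooled rates give the total causal effect.
So P(outcome | do(Variant H)) is just the pooled rate for Variant H: 940/2400 = 0.392.

0.39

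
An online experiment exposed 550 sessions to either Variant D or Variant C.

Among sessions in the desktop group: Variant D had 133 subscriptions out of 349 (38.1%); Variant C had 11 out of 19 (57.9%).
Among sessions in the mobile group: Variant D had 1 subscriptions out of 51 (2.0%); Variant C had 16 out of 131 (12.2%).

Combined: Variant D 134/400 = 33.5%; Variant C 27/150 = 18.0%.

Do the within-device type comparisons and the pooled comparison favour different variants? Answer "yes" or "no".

yes

Within each device type level (desktop 38.1% vs 57.9%; mobile 2.0% vs 12.2%), Variant C has the higher rate every time. Pooled: 33.5% vs 18.0% — Variant D has the higher rate overall. The two comparisons disagree.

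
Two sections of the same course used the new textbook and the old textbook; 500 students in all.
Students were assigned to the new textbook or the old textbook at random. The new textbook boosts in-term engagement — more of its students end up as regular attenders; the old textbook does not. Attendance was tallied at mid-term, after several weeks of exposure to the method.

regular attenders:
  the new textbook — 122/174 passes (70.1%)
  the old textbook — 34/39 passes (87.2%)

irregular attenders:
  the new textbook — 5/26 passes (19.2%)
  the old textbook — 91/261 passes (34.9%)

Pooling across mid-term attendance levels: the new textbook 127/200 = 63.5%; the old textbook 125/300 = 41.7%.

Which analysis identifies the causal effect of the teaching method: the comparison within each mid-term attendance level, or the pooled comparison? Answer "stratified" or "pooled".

the old textbook is higher inside every mid-term attendance stratum but the new textbook is higher in aggregate. Whether to stratify depends on how mid-term attendance relates to the teaching method.
Because the teaching method influences mid-term attendance, mid-term attendance is a post-treatment mediator, not a confounder. Stratifying on it would bias the estimate; the causal effect is the crude pooled difference.
Pooled: the new textbook 63.5% vs the old textbook 41.7%; the new textbook is higher overall.

pooled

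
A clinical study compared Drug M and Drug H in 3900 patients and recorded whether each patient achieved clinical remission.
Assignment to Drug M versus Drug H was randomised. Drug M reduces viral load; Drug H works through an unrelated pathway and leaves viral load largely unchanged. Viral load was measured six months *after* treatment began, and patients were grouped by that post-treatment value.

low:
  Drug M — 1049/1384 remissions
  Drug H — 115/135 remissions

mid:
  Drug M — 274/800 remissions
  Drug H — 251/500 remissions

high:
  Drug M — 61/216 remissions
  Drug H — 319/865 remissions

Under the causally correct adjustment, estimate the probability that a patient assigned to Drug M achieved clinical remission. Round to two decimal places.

The stratified and pooled comparisons disagree (Drug H wins within each viral load; Drug M wins overall), so the answer turns on the causal role of viral load.
Viral load is recorded after the drug and is itself shifted by it — it sits on the causal path from drug to outcome. Conditioning on a mediator would strip out part of the effect we want; the pooled comparison gives the total causal effect.
So P(outcome | do(Drug M)) is just the pooled rate for Drug M: 1384/2400 = 0.577.

0.58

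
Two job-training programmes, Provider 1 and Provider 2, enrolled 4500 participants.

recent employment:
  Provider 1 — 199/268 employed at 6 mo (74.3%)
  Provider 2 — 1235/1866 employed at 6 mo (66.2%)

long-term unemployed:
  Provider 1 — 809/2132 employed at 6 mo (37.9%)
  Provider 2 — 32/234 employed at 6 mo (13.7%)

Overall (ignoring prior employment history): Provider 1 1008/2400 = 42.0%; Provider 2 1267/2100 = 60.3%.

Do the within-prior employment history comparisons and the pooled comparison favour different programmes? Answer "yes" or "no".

Within each prior employment history level (recent employment 74.3% vs 66.2%; long-term unemployed 37.9% vs 13.7%), Provider 1 has the higher rate every time. Pooled: 42.0% vs 60.3% — Provider 2 has the higher rate overall. The two comparisons disagree.

yes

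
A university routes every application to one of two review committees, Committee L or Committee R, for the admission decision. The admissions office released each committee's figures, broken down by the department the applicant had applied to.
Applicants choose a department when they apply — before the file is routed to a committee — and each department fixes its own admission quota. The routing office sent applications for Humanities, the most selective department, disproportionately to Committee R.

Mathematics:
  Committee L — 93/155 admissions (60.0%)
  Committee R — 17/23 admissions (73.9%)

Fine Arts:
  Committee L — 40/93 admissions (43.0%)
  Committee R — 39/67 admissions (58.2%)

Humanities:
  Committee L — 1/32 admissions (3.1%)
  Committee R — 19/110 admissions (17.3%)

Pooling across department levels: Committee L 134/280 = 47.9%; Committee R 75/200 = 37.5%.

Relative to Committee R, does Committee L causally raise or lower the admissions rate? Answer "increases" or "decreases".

decreases

The stratified and pooled comparisons disagree (Committee R wins within each department; Committee L wins overall), so the answer turns on the causal role of department.
Since department is a pre-existing factor (not a product of the review committee) and it affects the outcome on its own, it is a confounder. The stratified rates, not the pooled rate, identify the causal effect.
Within each level — Mathematics: 60.0% vs 73.9%; Fine Arts: 43.0% vs 58.2%; Humanities: 3.1% vs 17.3% — Committee R is higher every time.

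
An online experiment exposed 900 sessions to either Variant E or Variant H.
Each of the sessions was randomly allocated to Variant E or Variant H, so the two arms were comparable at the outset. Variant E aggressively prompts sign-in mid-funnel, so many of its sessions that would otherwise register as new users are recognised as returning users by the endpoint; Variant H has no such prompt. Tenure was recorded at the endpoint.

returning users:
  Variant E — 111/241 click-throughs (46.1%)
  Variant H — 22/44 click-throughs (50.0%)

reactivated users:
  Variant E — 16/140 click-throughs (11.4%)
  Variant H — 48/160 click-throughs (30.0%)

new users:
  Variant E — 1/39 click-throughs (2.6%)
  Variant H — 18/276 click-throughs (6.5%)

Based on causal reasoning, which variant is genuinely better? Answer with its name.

Within every user tenure level Variant H has the higher rate, yet pooled Variant E does — Simpson's reversal.
User tenure lies on the pathway variant → user tenure → outcome, so adjusting for it blocks the indirect effect. For the total causal effect of variant, use the unadjusted pooled rates.
Pooled: Variant E 30.5% vs Variant H 18.3%; Variant E is higher overall.

Variant E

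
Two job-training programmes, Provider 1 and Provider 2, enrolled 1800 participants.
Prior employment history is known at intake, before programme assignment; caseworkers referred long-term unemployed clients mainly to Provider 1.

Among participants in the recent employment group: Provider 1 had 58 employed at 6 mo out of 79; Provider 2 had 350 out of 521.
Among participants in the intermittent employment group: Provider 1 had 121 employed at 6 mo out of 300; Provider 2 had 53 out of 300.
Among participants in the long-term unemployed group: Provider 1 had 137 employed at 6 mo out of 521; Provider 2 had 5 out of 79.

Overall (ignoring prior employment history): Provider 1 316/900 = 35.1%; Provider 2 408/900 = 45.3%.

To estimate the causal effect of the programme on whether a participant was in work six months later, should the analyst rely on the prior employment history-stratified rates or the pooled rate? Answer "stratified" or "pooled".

stratified

Here prior employment history is a common cause — it drives both which programme a case falls under and the outcome. The crude comparison mixes populations; the stratum-specific rates are the causally relevant ones.
Within each level — recent employment: 73.4% vs 67.2%; intermittent employment: 40.3% vs 17.7%; long-term unemployed: 26.3% vs 6.3% — Provider 1 is higher every time.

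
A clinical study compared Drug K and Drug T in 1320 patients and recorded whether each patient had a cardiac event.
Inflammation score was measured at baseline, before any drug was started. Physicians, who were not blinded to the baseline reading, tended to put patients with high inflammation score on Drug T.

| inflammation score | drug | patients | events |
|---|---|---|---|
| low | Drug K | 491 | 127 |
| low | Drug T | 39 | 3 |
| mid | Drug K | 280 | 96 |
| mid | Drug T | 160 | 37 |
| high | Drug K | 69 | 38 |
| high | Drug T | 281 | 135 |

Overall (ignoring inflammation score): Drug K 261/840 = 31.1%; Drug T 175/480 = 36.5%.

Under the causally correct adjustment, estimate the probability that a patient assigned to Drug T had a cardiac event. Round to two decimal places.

Inflammation score differs across drugs for reasons unrelated to any effect of the drug itself, and it separately predicts the outcome — a classic confounder. We must compare within inflammation score levels.
Standardising Drug T to the population inflammation score mix: 0.402·3/39 + 0.333·37/160 + 0.265·135/281 = 0.235.

0.24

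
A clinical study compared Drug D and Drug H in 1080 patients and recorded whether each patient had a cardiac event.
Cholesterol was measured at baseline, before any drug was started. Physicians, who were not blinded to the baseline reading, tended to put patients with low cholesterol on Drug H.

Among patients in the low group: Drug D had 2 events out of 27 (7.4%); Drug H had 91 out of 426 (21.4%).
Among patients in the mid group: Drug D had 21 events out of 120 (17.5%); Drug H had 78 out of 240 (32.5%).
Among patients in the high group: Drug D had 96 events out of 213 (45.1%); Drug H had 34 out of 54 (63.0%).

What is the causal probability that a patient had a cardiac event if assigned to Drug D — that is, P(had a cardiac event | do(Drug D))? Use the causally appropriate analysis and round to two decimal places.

0.20

Within every cholesterol level Drug D has the lower rate, yet pooled Drug H does — Simpson's reversal.
Since cholesterol is a pre-existing factor (not a product of the drug) and it affects the outcome on its own, it is a confounder. The stratified rates, not the pooled rate, identify the causal effect.
Standardising Drug D to the population cholesterol mix: 0.419·2/27 + 0.333·21/120 + 0.247·96/213 = 0.201.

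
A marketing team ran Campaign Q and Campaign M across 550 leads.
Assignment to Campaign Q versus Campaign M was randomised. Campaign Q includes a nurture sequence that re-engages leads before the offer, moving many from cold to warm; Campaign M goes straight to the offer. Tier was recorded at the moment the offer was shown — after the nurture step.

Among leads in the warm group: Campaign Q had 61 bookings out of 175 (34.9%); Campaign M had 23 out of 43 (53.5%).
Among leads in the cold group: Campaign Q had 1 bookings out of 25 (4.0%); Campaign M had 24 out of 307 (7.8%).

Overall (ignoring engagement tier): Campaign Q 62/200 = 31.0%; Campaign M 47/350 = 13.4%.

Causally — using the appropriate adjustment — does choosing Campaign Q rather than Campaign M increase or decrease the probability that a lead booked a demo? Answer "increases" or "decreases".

increases

The stratified and pooled comparisons disagree (Campaign M wins within each engagement tier; Campaign Q wins overall), so the answer turns on the causal role of engagement tier.
Engagement tier is recorded after the campaign and is itself shifted by it — it sits on the causal path from campaign to outcome. Conditioning on a mediator would strip out part of the effect we want; the pooled comparison gives the total causal effect.
Pooled: Campaign Q 31.0% vs Campaign M 13.4%; Campaign Q is higher overall.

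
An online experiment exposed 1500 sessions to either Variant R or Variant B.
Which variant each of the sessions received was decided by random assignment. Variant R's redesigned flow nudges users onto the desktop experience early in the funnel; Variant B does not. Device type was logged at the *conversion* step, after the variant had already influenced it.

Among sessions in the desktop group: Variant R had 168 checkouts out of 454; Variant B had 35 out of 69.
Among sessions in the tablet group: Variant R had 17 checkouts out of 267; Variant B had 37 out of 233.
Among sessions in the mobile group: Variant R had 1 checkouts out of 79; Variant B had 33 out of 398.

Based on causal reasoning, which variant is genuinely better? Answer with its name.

The device type-specific comparison favours Variant B throughout, but the pooled figures favour Variant R. The question is whether to condition on device type.
The distribution of device type is itself part of what the variant does — it is an intermediate outcome. Holding it fixed would remove that part of the effect; the total effect is the pooled difference.
Pooled: Variant R 23.2% vs Variant B 15.0%; Variant R is higher overall.

Variant R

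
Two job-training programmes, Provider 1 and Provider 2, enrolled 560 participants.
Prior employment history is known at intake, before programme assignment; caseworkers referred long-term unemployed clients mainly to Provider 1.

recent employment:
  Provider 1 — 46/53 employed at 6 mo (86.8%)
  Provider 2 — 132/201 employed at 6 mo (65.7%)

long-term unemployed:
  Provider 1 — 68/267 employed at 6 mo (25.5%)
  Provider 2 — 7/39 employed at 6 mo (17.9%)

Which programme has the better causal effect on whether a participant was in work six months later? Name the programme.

The prior employment history-specific comparison favours Provider 1 throughout, but the pooled figures favour Provider 2. The question is whether to condition on prior employment history.
Since prior employment history is a pre-existing factor (not a product of the programme) and it affects the outcome on its own, it is a confounder. The stratified rates, not the pooled rate, identify the causal effect.
Within each level — recent employment: 86.8% vs 65.7%; long-term unemployed: 25.5% vs 17.9% — Provider 1 is higher every time.

Provider 1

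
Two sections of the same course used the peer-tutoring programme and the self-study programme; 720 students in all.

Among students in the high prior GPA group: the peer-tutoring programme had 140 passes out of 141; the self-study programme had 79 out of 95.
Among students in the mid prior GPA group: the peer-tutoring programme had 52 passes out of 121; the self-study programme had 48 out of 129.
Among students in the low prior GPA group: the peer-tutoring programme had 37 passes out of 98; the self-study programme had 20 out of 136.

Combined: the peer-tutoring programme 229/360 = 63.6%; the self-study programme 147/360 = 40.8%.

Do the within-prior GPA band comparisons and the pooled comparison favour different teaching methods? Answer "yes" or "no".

no

Within each prior GPA band level (high prior GPA 99.3% vs 83.2%; mid prior GPA 43.0% vs 37.2%; low prior GPA 37.8% vs 14.7%), the peer-tutoring programme has the higher rate every time. Pooled: 63.6% vs 40.8% — the peer-tutoring programme has the higher rate overall. They agree.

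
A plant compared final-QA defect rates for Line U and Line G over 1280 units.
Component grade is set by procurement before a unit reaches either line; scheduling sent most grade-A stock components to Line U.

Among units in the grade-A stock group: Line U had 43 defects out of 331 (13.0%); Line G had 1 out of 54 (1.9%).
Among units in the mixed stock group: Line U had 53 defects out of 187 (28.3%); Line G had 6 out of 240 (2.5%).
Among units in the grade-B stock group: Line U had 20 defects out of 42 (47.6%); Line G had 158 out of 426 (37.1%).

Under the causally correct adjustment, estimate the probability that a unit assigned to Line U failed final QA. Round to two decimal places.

Line G is lower inside every component grade stratum but Line U is lower in aggregate. Whether to stratify depends on how component grade relates to the line.
Since component grade is a pre-existing factor (not a product of the line) and it affects the outcome on its own, it is a confounder. The stratified rates, not the pooled rate, identify the causal effect.
Standardising Line U to the population component grade mix: 0.301·43/331 + 0.334·53/187 + 0.366·20/42 = 0.308.

0.31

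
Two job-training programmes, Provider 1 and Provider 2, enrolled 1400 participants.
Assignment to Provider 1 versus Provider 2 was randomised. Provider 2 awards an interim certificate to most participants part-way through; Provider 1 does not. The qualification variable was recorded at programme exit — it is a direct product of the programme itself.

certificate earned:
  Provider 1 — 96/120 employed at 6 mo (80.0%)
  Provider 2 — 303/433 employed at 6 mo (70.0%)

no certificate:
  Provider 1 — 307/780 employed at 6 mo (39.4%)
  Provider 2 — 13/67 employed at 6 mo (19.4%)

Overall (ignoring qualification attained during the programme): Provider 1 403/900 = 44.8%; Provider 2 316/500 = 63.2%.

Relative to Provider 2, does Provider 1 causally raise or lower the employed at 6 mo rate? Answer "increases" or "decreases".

decreases

Provider 1 is higher inside every qualification attained during the programme stratum but Provider 2 is higher in aggregate. Whether to stratify depends on how qualification attained during the programme relates to the programme.
Because the programme influences qualification attained during the programme, qualification attained during the programme is a post-treatment mediator, not a confounder. Stratifying on it would bias the estimate; the causal effect is the crude pooled difference.
Pooled: Provider 1 44.8% vs Provider 2 63.2%; Provider 2 is higher overall.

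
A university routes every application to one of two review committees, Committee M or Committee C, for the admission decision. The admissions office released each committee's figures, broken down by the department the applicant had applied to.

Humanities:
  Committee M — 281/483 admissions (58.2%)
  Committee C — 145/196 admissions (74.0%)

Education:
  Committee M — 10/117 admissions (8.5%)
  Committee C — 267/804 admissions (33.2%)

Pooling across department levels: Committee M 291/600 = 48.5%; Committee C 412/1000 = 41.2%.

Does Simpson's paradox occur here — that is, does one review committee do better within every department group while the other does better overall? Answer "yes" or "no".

Within each department level (Humanities 58.2% vs 74.0%; Education 8.5% vs 33.2%), Committee C has the higher rate every time. Pooled: 48.5% vs 41.2% — Committee M has the higher rate overall. The two comparisons disagree.

yes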